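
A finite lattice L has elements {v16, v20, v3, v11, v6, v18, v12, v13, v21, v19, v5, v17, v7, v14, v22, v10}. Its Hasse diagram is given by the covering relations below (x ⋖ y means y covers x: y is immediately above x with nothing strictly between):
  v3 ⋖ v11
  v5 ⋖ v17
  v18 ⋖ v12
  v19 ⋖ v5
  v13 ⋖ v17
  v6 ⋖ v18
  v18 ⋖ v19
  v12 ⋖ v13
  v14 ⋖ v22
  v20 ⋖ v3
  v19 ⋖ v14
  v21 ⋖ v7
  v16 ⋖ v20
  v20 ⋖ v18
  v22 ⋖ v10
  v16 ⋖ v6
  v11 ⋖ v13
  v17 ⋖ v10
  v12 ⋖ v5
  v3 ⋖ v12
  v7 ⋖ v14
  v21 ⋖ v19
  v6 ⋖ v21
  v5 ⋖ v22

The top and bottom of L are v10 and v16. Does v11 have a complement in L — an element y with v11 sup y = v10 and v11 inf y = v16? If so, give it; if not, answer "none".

v7

Need y with v11 ∨ y = v10 and v11 ∧ y = v16.
Checking each element gives: v7.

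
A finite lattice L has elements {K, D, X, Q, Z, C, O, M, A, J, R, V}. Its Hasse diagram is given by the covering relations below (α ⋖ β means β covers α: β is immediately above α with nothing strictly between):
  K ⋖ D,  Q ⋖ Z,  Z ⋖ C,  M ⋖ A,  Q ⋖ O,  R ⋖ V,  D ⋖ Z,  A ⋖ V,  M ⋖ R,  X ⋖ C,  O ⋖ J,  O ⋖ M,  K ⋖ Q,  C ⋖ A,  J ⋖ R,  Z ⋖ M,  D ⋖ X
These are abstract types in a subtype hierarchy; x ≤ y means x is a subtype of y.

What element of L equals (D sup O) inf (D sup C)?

Z

D ∨ O = M
D ∨ C = C
M ∧ C = Z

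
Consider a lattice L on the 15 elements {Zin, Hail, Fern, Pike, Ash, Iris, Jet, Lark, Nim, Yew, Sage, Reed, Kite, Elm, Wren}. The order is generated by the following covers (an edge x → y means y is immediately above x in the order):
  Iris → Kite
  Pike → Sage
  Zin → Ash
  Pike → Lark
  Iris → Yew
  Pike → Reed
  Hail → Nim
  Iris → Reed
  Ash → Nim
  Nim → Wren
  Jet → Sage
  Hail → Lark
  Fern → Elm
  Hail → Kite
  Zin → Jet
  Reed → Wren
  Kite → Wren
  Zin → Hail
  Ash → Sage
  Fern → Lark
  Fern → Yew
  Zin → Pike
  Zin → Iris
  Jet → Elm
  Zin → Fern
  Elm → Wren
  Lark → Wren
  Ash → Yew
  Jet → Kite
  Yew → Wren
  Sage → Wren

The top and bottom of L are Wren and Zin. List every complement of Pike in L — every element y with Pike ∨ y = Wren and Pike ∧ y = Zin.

Need y with Pike ∨ y = Wren and Pike ∧ y = Zin.
Checking each element gives: Elm, Kite, Nim, Yew.

Elm, Kite, Nim, Yew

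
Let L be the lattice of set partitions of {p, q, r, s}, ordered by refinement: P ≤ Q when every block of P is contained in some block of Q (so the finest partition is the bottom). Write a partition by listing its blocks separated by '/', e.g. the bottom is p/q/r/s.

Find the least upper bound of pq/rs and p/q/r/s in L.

pq/rs

The join of pq/rs and p/q/r/s merges any blocks that overlap across the partitions, giving pq/rs.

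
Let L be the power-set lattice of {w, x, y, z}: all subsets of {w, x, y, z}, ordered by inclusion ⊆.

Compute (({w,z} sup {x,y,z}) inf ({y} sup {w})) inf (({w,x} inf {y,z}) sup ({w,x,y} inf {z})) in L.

{}

{w,z} ∨ {x,y,z} = {w,x,y,z}
{y} ∨ {w} = {w,y}
{w,x,y,z} ∧ {w,y} = {w,y}
{w,x} ∧ {y,z} = {}
{w,x,y} ∧ {z} = {}
{} ∨ {} = {}
{w,y} ∧ {} = {}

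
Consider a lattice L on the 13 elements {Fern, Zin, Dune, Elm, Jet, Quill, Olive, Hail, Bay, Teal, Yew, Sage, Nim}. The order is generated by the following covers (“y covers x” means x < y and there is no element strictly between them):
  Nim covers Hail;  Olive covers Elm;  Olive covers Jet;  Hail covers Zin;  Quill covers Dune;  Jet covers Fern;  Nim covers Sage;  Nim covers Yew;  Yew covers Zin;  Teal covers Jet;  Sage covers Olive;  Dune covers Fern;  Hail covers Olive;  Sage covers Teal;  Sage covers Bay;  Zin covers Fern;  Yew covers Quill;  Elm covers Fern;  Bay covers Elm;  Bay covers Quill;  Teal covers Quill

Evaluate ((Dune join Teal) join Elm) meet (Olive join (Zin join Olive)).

Dune ∨ Teal = Teal
Teal ∨ Elm = Sage
Zin ∨ Olive = Hail
Olive ∨ Hail = Hail
Sage ∧ Hail = Olive

Olive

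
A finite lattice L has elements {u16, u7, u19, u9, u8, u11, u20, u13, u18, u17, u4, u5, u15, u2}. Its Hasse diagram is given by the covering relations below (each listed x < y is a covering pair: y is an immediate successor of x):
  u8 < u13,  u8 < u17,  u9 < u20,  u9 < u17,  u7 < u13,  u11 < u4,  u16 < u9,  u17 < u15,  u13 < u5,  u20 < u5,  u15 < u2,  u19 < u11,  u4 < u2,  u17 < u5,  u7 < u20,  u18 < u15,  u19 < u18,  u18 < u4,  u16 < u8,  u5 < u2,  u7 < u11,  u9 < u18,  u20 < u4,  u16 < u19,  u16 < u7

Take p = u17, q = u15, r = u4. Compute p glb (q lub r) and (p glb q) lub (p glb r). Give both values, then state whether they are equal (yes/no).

u17; u17; yes

q lub r = u2, so p glb (q lub r) = u17 glb u2 = u17.
p glb q = u17 and p glb r = u9, so (p glb q) lub (p glb r) = u17 lub u9 = u17.
Equal: yes.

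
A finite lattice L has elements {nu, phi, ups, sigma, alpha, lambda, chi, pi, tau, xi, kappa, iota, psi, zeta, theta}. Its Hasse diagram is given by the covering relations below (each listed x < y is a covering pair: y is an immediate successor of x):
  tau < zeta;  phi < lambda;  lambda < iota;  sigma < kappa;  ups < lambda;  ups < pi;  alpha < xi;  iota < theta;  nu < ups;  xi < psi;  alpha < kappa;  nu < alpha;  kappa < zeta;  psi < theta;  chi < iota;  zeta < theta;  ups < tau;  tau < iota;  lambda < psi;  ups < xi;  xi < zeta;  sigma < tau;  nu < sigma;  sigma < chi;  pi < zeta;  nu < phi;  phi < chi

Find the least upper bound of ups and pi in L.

pi

Common upper bounds of {ups, pi}: pi, theta, zeta.
The least among these is pi.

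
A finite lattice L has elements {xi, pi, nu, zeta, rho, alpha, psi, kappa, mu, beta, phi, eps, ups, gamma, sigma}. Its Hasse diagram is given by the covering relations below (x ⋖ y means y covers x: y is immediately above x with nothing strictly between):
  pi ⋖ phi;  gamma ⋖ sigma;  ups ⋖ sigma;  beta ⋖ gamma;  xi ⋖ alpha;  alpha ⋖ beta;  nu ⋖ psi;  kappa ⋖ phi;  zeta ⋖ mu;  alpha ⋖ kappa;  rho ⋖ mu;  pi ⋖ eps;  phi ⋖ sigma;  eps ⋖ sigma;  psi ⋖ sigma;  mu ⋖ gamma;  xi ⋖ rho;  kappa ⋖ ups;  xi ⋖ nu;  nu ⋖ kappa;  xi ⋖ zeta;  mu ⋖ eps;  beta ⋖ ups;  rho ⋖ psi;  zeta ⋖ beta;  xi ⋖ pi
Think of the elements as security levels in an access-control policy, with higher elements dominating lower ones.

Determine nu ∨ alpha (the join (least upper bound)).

kappa

Common upper bounds of {nu, alpha}: kappa, phi, sigma, ups.
The least among these is kappa.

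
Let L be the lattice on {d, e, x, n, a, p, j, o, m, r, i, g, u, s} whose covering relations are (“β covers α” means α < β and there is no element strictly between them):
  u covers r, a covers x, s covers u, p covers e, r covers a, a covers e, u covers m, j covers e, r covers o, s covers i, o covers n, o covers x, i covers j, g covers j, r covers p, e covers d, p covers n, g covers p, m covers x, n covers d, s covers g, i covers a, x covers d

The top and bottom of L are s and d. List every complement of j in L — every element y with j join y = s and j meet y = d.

m, o

Need y with j ∨ y = s and j ∧ y = d.
Checking each element gives: m, o.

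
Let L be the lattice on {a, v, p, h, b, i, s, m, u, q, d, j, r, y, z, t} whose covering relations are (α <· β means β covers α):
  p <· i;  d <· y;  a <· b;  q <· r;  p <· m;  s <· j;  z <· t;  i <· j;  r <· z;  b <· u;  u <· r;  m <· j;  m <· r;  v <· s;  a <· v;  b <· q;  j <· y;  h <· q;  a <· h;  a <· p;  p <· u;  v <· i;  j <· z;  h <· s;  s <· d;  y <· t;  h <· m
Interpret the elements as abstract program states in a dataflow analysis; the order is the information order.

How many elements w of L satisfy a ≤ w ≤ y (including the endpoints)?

10

The interval [a, y] = {a, d, h, i, j, m, p, s, v, y}, which has 10 elements.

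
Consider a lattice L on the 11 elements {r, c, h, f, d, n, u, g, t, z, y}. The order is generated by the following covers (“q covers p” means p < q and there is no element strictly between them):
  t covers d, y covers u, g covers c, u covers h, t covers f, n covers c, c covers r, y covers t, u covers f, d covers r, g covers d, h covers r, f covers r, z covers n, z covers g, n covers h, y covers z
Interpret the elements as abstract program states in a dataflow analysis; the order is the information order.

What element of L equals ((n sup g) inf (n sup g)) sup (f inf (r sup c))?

z

n ∨ g = z
n ∨ g = z
z ∧ z = z
r ∨ c = c
f ∧ c = r
z ∨ r = z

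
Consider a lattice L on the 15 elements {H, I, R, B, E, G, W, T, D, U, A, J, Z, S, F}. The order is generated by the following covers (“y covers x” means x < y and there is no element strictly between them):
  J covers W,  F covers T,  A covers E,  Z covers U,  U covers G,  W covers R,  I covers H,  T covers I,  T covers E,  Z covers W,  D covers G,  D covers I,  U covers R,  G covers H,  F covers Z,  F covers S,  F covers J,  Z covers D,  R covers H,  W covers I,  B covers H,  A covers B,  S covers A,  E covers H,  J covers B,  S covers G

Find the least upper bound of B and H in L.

Common upper bounds of {B, H}: A, B, F, J, S.
The least among these is B.

B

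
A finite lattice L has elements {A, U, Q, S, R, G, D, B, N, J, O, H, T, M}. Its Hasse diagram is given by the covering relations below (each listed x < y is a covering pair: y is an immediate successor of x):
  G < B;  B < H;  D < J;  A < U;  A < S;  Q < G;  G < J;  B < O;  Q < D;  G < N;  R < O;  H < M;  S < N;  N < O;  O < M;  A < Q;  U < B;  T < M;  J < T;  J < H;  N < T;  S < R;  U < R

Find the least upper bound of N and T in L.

Common upper bounds of {N, T}: M, T.
The least among these is T.

T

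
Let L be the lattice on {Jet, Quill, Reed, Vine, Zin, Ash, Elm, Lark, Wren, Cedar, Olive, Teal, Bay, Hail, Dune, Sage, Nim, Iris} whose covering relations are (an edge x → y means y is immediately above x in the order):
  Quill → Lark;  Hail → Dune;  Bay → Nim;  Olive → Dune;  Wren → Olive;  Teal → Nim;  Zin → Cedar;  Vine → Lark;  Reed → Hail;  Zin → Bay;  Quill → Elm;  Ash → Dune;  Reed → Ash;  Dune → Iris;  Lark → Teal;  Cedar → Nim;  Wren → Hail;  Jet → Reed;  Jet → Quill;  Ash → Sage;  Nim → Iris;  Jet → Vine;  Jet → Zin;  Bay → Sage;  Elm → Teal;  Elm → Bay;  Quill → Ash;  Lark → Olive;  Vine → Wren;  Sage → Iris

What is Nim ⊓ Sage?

Common lower bounds of {Nim, Sage}: Bay, Elm, Jet, Quill, Zin.
The greatest among these is Bay.

Bay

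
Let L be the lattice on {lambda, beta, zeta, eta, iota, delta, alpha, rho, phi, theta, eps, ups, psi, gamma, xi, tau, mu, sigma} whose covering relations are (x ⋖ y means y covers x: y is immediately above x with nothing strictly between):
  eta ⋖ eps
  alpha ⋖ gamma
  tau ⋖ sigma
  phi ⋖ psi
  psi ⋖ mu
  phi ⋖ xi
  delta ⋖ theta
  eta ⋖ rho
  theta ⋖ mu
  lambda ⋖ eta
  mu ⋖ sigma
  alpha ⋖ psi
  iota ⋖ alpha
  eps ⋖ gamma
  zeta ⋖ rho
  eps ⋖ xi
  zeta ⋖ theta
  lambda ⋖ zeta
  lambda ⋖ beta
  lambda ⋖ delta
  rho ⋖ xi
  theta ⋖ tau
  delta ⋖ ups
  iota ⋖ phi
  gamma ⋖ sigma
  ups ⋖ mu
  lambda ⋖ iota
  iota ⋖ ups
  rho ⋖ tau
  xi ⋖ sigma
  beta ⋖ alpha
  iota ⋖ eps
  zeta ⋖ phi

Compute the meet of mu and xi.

Common lower bounds of {mu, xi}: iota, lambda, phi, zeta.
The greatest among these is phi.

phi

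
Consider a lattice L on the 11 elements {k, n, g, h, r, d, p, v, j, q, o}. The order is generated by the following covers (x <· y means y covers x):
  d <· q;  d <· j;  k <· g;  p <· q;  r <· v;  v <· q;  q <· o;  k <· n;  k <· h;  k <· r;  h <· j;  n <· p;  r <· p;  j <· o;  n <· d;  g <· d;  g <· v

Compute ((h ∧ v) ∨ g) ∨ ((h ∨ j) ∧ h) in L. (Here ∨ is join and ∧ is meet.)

j

h ∧ v = k
k ∨ g = g
h ∨ j = j
j ∧ h = h
g ∨ h = j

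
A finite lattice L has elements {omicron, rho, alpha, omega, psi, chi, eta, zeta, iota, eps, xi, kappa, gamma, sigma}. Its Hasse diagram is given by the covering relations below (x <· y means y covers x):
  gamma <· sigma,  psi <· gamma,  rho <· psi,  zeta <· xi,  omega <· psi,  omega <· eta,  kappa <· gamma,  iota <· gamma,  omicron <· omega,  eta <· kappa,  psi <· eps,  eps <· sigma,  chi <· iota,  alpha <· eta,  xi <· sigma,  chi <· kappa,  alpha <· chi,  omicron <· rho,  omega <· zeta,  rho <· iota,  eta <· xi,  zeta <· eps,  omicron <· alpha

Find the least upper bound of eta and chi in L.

Common upper bounds of {eta, chi}: gamma, kappa, sigma.
The least among these is kappa.

kappa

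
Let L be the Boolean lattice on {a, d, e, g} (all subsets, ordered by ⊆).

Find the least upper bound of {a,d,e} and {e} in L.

{a,d,e}

Under ⊆, join is union: {a,d,e} ∪ {e} = {a,d,e}.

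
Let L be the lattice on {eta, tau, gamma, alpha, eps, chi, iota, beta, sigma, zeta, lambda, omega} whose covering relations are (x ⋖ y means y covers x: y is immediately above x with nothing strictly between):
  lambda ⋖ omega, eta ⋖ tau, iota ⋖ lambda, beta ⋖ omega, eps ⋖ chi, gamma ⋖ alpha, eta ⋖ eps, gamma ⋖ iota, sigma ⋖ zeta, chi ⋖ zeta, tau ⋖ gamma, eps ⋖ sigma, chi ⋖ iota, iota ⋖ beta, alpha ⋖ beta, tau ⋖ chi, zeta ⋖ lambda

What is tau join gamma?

Common upper bounds of {tau, gamma}: alpha, beta, gamma, iota, lambda, omega.
The least among these is gamma.

gamma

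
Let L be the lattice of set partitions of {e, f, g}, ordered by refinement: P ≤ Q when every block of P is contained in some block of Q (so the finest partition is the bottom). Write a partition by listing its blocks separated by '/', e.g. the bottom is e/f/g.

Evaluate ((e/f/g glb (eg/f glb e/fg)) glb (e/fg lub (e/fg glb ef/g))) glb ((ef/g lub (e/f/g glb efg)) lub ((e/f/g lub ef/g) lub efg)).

eg/f ∧ e/fg = e/f/g
e/f/g ∧ e/f/g = e/f/g
e/fg ∧ ef/g = e/f/g
e/fg ∨ e/f/g = e/fg
e/f/g ∧ e/fg = e/f/g
e/f/g ∧ efg = e/f/g
ef/g ∨ e/f/g = ef/g
e/f/g ∨ ef/g = ef/g
ef/g ∨ efg = efg
ef/g ∨ efg = efg
e/f/g ∧ efg = e/f/g

e/f/g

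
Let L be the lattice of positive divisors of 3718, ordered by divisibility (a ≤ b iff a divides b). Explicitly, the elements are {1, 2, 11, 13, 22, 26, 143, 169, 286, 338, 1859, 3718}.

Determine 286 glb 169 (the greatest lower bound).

13

In the divisibility order, the meet is the greatest common divisor: gcd(286, 169) = 13.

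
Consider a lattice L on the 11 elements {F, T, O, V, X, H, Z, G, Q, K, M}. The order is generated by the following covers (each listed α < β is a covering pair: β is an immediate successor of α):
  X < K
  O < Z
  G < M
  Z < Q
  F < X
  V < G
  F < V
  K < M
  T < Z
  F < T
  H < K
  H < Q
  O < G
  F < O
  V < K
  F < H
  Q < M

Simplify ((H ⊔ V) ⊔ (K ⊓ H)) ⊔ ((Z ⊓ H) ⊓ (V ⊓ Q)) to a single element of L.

H ∨ V = K
K ∧ H = H
K ∨ H = K
Z ∧ H = F
V ∧ Q = F
F ∧ F = F
K ∨ F = K

K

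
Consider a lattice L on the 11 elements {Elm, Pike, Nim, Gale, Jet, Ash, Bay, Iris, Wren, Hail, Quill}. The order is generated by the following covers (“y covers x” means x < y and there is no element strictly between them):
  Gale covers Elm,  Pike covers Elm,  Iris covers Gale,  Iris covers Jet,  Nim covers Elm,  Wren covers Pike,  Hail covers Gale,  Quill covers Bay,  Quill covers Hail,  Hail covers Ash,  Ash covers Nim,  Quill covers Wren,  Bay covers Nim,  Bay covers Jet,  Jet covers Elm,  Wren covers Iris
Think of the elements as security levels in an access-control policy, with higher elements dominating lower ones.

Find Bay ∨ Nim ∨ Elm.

Common upper bounds of {Bay, Nim, Elm}: Bay, Quill.
The least among these is Bay.

Bay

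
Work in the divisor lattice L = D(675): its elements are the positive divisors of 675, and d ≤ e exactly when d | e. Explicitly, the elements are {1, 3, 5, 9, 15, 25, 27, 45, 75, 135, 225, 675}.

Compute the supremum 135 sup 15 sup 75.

675

Common upper bounds of {135, 15, 75}: 675.
The least among these is 675.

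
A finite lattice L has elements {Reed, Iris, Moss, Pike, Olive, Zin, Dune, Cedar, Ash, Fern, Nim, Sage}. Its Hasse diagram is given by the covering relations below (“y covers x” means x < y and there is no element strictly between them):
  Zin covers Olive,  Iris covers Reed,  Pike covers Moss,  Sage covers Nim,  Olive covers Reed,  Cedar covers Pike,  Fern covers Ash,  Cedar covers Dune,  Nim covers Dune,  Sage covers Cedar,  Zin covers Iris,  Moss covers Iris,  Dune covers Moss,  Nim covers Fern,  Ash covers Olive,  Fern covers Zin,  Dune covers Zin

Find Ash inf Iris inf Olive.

Reed

Common lower bounds of {Ash, Iris, Olive}: Reed.
The greatest among these is Reed.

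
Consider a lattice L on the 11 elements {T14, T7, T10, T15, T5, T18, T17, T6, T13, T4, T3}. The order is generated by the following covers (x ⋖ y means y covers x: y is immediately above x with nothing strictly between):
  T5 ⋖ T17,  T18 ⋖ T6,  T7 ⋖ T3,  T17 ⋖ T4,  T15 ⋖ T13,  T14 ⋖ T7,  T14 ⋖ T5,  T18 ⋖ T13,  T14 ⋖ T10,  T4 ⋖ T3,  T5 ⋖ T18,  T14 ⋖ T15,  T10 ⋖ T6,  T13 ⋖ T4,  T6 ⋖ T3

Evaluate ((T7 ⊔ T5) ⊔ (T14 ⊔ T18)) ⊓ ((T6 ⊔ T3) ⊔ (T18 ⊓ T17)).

T7 ∨ T5 = T3
T14 ∨ T18 = T18
T3 ∨ T18 = T3
T6 ∨ T3 = T3
T18 ∧ T17 = T5
T3 ∨ T5 = T3
T3 ∧ T3 = T3

T3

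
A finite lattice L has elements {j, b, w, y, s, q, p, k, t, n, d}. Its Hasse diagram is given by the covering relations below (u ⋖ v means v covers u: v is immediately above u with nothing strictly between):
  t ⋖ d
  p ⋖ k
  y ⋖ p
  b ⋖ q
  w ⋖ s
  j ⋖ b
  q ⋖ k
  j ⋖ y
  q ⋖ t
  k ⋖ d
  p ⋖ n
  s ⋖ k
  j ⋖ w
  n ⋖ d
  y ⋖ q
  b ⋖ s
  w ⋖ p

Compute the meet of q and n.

Common lower bounds of {q, n}: j, y.
The greatest among these is y.

y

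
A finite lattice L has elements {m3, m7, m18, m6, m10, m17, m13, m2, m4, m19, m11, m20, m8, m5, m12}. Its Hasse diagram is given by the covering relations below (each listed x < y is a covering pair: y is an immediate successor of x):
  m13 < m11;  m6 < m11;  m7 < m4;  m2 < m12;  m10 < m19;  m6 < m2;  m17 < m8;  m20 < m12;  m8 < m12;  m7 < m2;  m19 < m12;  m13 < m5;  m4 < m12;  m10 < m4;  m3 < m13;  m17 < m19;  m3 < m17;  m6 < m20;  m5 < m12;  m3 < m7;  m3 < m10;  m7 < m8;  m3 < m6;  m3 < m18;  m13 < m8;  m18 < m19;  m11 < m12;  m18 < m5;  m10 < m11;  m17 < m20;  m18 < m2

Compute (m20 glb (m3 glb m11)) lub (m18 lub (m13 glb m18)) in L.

m3 ∧ m11 = m3
m20 ∧ m3 = m3
m13 ∧ m18 = m3
m18 ∨ m3 = m18
m3 ∨ m18 = m18

m18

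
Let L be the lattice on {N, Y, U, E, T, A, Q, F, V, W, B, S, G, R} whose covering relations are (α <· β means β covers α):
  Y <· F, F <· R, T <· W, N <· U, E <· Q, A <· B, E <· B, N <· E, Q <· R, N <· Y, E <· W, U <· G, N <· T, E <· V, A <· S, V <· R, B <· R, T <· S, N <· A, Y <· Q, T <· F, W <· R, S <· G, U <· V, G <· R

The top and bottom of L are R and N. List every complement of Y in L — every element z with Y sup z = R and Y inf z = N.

A, B, G, S, U, V, W

Need z with Y ∨ z = R and Y ∧ z = N.
Checking each element gives: A, B, G, S, U, V, W.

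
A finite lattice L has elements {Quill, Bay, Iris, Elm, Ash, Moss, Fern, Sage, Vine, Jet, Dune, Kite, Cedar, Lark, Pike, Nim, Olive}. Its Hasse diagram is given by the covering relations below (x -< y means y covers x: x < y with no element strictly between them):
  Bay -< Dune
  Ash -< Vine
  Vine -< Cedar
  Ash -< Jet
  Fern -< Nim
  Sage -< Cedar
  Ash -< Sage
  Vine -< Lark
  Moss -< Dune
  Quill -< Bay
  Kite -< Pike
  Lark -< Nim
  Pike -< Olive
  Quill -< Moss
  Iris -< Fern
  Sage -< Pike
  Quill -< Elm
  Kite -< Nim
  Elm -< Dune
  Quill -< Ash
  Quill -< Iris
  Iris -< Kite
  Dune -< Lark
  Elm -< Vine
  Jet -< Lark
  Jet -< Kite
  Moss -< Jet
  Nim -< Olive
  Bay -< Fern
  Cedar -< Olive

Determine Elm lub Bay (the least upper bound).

Dune

Common upper bounds of {Elm, Bay}: Dune, Lark, Nim, Olive.
The least among these is Dune.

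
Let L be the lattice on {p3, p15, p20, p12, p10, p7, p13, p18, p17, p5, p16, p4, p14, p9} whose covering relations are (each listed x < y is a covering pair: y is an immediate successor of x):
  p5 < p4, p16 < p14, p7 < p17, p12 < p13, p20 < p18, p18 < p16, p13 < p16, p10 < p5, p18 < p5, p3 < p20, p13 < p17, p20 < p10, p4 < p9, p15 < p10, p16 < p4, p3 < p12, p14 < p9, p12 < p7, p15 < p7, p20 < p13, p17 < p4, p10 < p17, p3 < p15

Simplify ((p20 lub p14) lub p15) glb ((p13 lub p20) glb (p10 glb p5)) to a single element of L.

p20

p20 ∨ p14 = p14
p14 ∨ p15 = p9
p13 ∨ p20 = p13
p10 ∧ p5 = p10
p13 ∧ p10 = p20
p9 ∧ p20 = p20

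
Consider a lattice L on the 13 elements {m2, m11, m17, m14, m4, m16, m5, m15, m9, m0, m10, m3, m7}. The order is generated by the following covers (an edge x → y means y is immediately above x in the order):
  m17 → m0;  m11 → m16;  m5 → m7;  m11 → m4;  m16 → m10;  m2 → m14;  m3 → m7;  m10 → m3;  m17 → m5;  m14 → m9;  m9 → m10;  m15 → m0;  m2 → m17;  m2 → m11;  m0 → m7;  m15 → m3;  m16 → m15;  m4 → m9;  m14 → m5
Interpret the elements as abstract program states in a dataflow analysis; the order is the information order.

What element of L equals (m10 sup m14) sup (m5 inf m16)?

m10

m10 ∨ m14 = m10
m5 ∧ m16 = m2
m10 ∨ m2 = m10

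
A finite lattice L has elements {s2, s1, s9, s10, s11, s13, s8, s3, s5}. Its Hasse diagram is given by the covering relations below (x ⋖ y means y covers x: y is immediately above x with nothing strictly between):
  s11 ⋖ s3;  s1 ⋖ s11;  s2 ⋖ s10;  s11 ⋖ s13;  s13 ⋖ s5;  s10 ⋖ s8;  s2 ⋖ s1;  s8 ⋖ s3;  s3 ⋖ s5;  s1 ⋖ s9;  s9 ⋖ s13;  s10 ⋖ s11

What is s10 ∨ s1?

Common upper bounds of {s10, s1}: s11, s13, s3, s5.
The least among these is s11.

s11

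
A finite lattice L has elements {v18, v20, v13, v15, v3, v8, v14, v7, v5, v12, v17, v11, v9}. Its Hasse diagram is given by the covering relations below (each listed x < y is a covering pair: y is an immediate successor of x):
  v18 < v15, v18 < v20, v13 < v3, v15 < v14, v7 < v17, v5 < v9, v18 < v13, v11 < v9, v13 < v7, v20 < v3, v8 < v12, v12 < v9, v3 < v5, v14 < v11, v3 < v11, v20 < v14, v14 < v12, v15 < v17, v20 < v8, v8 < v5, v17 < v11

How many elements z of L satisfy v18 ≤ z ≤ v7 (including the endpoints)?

The interval [v18, v7] = {v13, v18, v7}, which has 3 elements.

3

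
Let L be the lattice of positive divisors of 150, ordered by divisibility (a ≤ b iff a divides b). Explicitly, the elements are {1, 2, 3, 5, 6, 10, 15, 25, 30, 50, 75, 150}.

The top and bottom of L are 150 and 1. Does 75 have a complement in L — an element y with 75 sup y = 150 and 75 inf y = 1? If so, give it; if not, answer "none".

Need y with 75 ∨ y = 150 and 75 ∧ y = 1.
Checking each element gives: 2.

2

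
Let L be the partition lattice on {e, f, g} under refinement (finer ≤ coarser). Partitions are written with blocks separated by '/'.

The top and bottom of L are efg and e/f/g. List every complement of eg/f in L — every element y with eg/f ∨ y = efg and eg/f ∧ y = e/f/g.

Need y with eg/f ∨ y = efg and eg/f ∧ y = e/f/g.
Checking each element gives: e/fg, ef/g.

e/fg, ef/g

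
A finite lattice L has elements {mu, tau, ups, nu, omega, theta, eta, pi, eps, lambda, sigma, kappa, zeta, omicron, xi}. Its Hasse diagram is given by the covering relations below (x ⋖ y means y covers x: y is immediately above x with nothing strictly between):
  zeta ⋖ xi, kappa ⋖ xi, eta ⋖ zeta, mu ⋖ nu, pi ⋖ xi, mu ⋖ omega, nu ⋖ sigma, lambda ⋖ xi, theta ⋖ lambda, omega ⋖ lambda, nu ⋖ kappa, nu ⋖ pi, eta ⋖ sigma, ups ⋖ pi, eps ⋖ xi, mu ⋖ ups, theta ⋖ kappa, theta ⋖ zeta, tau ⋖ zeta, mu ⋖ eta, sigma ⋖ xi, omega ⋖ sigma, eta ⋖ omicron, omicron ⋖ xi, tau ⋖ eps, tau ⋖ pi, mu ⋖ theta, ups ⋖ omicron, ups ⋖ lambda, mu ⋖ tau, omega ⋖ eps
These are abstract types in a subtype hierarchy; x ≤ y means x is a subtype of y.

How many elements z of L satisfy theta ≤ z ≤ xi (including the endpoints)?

The interval [theta, xi] = {kappa, lambda, theta, xi, zeta}, which has 5 elements.

5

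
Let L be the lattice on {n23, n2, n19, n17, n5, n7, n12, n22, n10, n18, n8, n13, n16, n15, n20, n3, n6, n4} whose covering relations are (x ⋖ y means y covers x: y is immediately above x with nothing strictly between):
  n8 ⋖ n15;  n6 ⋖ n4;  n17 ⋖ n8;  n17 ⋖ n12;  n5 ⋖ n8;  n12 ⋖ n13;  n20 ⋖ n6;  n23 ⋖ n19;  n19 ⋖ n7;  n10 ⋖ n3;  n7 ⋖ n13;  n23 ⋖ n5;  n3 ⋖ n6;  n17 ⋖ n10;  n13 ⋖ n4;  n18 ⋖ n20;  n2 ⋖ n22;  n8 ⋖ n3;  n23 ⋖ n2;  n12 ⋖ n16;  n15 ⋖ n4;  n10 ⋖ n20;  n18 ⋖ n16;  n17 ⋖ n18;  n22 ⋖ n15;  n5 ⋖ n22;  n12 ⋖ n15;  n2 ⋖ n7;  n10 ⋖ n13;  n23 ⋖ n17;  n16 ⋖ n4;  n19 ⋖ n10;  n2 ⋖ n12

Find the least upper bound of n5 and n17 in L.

Common upper bounds of {n5, n17}: n15, n3, n4, n6, n8.
The least among these is n8.

n8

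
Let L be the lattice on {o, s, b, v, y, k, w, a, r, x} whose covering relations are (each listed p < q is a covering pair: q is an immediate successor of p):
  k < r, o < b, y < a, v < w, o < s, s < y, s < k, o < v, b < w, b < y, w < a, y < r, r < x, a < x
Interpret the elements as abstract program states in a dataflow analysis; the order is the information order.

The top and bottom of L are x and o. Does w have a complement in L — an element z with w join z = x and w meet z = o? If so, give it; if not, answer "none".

Need z with w ∨ z = x and w ∧ z = o.
Checking each element gives: k.

k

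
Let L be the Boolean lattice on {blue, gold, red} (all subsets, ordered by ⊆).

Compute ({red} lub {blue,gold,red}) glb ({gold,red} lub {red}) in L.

{red} ∨ {blue,gold,red} = {blue,gold,red}
{gold,red} ∨ {red} = {gold,red}
{blue,gold,red} ∧ {gold,red} = {gold,red}

{gold,red}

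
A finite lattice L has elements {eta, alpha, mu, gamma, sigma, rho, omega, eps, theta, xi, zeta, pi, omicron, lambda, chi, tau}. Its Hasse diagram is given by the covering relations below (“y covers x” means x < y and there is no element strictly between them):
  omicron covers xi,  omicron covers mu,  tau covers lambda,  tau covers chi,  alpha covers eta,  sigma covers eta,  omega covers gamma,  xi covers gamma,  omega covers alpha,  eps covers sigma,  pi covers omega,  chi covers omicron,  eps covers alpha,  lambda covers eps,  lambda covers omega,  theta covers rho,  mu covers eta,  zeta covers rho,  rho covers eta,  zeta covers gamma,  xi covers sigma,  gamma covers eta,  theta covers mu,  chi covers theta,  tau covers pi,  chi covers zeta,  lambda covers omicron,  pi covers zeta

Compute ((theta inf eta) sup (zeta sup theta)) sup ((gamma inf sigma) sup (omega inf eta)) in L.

theta ∧ eta = eta
zeta ∨ theta = chi
eta ∨ chi = chi
gamma ∧ sigma = eta
omega ∧ eta = eta
eta ∨ eta = eta
chi ∨ eta = chi

chi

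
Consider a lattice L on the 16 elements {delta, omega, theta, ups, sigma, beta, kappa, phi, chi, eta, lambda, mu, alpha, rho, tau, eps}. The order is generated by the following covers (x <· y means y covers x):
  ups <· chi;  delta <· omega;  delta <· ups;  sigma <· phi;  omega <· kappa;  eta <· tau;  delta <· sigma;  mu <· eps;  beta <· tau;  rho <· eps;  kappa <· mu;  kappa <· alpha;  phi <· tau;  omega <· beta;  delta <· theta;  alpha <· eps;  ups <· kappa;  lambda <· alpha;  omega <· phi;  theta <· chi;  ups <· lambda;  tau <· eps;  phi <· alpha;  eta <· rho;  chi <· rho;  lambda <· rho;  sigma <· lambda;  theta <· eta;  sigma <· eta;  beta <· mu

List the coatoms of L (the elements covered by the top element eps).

The coatoms are exactly the elements covered by eps: alpha, mu, rho, tau.

alpha, mu, rho, tau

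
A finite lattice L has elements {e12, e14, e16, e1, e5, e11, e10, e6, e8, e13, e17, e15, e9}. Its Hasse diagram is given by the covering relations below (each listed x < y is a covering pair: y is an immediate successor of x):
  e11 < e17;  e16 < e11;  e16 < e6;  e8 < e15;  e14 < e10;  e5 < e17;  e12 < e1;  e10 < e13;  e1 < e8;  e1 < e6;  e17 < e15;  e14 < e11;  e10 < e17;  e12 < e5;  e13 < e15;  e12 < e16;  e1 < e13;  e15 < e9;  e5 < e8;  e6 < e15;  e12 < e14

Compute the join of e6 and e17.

e15

Common upper bounds of {e6, e17}: e15, e9.
The least among these is e15.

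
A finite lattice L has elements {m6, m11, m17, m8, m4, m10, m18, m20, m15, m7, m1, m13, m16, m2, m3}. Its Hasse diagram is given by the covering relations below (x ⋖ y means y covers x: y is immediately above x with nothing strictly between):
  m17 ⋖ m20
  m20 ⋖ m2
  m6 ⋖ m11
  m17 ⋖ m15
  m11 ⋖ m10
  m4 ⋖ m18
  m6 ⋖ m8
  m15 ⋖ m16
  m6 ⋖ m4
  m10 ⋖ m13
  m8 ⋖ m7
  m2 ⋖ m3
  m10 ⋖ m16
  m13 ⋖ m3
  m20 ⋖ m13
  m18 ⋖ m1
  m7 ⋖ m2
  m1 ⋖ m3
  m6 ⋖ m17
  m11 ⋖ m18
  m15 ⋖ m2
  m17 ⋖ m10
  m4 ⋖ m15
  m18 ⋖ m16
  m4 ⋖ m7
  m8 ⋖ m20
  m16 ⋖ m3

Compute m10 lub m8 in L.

m13

m10 ∨ m8 = m13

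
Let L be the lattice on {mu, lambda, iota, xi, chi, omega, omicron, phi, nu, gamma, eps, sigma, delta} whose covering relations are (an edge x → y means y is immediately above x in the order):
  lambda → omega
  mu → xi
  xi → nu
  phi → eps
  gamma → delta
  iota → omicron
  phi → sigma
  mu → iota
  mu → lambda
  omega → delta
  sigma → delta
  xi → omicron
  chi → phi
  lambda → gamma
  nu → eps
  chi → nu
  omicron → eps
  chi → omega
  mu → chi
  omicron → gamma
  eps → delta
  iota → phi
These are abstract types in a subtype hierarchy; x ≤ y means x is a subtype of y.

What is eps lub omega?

Common upper bounds of {eps, omega}: delta.
The least among these is delta.

delta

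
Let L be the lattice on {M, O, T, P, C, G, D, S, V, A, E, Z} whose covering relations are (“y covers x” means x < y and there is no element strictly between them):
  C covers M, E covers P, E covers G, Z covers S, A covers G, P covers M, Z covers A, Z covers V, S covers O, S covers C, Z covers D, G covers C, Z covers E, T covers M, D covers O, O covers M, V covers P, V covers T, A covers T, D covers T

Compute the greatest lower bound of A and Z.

A

Common lower bounds of {A, Z}: A, C, G, M, T.
The greatest among these is A.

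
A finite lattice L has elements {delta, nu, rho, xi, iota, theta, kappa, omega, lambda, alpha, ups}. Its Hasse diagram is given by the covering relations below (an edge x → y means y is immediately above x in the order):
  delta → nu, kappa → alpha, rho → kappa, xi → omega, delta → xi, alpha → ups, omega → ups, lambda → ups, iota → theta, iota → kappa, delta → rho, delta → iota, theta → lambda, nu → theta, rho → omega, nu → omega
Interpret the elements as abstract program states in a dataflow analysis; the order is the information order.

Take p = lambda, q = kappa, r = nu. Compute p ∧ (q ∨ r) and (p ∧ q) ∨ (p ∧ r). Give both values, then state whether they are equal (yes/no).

q ∨ r = ups, so p ∧ (q ∨ r) = lambda ∧ ups = lambda.
p ∧ q = iota and p ∧ r = nu, so (p ∧ q) ∨ (p ∧ r) = iota ∨ nu = theta.
Equal: no.

lambda; theta; no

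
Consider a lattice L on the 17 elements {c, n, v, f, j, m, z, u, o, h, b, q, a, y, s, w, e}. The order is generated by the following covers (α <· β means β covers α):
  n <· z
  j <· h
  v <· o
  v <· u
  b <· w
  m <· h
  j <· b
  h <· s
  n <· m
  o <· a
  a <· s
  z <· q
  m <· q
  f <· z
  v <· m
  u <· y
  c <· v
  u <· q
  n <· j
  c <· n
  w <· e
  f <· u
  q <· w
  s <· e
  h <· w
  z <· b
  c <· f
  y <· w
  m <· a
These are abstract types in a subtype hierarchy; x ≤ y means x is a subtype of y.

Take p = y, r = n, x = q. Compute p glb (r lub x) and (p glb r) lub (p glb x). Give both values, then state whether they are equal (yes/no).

u; u; yes

r lub x = q, so p glb (r lub x) = y glb q = u.
p glb r = c and p glb x = u, so (p glb r) lub (p glb x) = c lub u = u.
Equal: yes.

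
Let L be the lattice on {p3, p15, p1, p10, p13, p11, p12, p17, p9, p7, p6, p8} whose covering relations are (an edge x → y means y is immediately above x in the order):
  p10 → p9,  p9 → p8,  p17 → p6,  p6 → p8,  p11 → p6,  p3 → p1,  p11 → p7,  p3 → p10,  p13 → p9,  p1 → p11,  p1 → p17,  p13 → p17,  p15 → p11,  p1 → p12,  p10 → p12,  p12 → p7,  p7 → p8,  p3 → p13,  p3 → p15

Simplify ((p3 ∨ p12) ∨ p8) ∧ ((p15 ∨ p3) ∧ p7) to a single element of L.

p15

p3 ∨ p12 = p12
p12 ∨ p8 = p8
p15 ∨ p3 = p15
p15 ∧ p7 = p15
p8 ∧ p15 = p15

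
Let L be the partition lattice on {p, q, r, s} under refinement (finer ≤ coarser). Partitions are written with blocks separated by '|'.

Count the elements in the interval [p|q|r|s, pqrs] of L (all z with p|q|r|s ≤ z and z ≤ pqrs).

15

The interval [p|q|r|s, pqrs] = {pqrs, pqr|s, pqs|r, pq|rs, pq|r|s, prs|q, pr|qs, pr|q|s, ps|qr, ps|q|r, p|qrs, p|qr|s, p|qs|r, p|q|rs, p|q|r|s}, which has 15 elements.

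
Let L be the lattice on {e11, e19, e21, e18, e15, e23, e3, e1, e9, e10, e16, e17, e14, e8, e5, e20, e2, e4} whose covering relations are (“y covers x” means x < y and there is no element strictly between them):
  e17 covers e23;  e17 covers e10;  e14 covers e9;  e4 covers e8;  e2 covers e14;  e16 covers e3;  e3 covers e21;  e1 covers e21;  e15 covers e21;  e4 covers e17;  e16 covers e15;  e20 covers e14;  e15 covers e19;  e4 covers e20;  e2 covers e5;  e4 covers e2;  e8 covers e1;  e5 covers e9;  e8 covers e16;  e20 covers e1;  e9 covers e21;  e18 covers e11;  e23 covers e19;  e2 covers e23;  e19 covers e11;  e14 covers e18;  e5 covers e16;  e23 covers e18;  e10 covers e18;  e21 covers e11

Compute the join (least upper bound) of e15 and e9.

e5

Common upper bounds of {e15, e9}: e2, e4, e5.
The least among these is e5.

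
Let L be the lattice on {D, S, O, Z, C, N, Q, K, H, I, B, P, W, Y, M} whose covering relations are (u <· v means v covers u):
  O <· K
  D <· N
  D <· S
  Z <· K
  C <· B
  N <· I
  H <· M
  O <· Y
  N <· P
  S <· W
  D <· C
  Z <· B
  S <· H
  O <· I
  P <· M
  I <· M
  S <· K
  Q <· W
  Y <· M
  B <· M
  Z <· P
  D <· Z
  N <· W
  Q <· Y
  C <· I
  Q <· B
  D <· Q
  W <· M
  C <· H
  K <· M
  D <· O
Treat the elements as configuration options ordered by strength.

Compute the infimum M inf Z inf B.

Z

Common lower bounds of {M, Z, B}: D, Z.
The greatest among these is Z.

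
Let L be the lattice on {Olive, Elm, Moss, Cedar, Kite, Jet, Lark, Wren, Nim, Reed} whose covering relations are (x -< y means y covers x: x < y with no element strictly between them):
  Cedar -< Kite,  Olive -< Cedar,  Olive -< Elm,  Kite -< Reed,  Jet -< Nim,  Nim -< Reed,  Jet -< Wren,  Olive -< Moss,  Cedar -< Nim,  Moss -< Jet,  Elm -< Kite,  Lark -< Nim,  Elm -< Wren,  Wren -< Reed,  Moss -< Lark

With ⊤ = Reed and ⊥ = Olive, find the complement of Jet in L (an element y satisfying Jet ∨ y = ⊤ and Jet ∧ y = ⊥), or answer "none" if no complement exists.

Need y with Jet ∨ y = Reed and Jet ∧ y = Olive.
Checking each element gives: Kite.

Kite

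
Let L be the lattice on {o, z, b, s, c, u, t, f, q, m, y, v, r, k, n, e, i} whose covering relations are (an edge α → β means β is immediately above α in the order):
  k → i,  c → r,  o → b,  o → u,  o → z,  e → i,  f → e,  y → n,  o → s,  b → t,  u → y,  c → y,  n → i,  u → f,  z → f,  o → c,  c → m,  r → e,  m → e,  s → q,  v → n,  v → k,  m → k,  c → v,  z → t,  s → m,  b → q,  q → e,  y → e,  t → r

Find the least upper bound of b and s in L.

q

Common upper bounds of {b, s}: e, i, q.
The least among these is q.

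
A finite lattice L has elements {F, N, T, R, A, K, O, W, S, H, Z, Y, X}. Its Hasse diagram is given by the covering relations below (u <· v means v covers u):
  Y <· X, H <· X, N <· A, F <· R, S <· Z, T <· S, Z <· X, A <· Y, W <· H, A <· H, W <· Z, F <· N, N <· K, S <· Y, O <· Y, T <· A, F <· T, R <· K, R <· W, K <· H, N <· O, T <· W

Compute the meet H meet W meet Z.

Common lower bounds of {H, W, Z}: F, R, T, W.
The greatest among these is W.

W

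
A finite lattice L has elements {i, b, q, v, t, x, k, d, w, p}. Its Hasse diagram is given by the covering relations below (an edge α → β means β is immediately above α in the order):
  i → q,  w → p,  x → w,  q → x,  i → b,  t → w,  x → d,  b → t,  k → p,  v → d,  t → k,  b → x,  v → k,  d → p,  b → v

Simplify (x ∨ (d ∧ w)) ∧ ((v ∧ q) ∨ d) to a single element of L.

x

d ∧ w = x
x ∨ x = x
v ∧ q = i
i ∨ d = d
x ∧ d = x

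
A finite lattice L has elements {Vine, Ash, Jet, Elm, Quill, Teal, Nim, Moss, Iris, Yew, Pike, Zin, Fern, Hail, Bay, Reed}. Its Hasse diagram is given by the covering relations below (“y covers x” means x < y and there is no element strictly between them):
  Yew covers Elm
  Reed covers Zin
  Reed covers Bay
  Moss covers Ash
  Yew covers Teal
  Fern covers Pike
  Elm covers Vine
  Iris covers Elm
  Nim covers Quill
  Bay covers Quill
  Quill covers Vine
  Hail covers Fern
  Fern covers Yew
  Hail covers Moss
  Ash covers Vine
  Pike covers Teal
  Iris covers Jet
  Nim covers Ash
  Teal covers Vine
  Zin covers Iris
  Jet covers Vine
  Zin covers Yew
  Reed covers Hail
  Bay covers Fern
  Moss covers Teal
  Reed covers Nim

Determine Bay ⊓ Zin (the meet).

Yew

Common lower bounds of {Bay, Zin}: Elm, Teal, Vine, Yew.
The greatest among these is Yew.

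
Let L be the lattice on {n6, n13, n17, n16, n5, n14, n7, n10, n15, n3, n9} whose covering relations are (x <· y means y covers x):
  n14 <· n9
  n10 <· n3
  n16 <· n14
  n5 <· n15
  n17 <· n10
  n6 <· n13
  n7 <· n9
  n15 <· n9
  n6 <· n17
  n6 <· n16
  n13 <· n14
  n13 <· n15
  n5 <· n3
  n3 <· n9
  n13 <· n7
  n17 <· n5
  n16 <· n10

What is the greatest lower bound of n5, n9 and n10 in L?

n17

Common lower bounds of {n5, n9, n10}: n17, n6.
The greatest among these is n17.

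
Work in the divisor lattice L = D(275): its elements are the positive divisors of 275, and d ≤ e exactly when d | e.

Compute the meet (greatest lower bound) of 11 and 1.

1

Common lower bounds of {11, 1}: 1.
The greatest among these is 1.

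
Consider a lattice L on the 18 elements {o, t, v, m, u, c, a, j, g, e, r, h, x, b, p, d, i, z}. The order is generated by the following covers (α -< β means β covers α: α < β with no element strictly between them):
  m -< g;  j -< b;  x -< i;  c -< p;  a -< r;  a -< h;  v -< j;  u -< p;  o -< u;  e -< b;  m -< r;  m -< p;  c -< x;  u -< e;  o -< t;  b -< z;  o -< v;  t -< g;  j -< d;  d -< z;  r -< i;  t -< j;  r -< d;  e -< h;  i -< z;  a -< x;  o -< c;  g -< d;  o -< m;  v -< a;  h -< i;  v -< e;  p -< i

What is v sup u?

e

Common upper bounds of {v, u}: b, e, h, i, z.
The least among these is e.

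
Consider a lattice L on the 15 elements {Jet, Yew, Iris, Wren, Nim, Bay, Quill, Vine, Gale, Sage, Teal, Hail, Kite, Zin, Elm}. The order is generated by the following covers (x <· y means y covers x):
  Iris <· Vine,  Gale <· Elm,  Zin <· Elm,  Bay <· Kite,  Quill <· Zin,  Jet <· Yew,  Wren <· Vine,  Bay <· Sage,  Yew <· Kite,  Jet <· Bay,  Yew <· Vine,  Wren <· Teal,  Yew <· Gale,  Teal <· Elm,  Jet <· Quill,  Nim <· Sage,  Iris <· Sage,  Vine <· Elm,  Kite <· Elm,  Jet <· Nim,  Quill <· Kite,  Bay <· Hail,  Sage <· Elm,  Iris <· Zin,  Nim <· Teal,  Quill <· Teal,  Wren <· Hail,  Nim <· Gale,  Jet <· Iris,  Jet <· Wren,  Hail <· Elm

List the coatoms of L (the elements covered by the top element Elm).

The coatoms are exactly the elements covered by Elm: Gale, Hail, Kite, Sage, Teal, Vine, Zin.

Gale, Hail, Kite, Sage, Teal, Vine, Zin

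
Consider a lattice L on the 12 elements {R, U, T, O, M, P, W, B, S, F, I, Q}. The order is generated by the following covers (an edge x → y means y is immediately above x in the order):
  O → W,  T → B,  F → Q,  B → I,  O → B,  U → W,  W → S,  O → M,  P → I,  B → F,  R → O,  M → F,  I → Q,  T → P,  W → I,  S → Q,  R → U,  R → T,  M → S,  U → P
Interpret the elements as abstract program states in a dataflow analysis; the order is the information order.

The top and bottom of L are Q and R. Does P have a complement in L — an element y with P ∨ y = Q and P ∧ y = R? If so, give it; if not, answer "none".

Need y with P ∨ y = Q and P ∧ y = R.
Checking each element gives: M.

M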